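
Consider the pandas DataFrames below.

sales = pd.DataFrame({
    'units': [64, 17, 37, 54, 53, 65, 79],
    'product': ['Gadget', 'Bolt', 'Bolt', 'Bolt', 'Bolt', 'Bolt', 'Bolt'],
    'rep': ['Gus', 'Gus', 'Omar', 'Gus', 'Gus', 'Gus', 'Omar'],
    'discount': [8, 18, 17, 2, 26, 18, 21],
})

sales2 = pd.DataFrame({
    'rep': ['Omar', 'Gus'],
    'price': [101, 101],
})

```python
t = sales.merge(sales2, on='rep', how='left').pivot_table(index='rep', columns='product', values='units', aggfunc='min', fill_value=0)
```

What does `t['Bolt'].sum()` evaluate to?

54

merge on 'rep' (how='left') → 7 rows:
   units product   rep  discount  price
0     64  Gadget   Gus         8    101
1     17    Bolt   Gus        18    101
2     37    Bolt  Omar        17    101
3     54    Bolt   Gus         2    101
4     53    Bolt   Gus        26    101
5     65    Bolt   Gus        18    101
6     79    Bolt  Omar        21    101
pivot: rows=rep, cols=product, min(units):
product  Bolt  Gadget
rep                  
Gus        17      64
Omar       37       0
Taking the sum of column 'Bolt' gives 54.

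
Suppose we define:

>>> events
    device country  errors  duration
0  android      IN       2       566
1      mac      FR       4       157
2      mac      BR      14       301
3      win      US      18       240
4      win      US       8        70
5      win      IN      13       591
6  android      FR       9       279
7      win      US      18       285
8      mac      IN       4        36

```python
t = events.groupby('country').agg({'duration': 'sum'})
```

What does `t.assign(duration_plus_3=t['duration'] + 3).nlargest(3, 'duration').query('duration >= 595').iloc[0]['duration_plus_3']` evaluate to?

1196

group by country, sum of duration:
         duration
country          
BR            301
FR            436
IN           1193
US            595
add column duration_plus_3 = t['duration'] + 3:
         duration  duration_plus_3
country                           
BR            301              304
FR            436              439
IN           1193             1196
US            595              598
take 3 rows with largest duration:
         duration  duration_plus_3
country                           
IN           1193             1196
US            595              598
FR            436              439
filter rows where duration >= 595:
         duration  duration_plus_3
country                           
IN           1193             1196
US            595              598
Hence 1196.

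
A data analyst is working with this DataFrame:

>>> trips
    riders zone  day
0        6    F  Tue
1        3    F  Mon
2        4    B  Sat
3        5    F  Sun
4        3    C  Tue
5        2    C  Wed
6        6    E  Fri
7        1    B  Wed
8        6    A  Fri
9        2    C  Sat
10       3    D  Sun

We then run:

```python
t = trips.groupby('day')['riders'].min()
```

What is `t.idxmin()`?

group by day, min of riders:
day
Fri    6
Mon    3
Sat    2
Sun    3
Tue    3
Wed    1
Name: riders, dtype: int64
label with the smallest value → Wed

Wed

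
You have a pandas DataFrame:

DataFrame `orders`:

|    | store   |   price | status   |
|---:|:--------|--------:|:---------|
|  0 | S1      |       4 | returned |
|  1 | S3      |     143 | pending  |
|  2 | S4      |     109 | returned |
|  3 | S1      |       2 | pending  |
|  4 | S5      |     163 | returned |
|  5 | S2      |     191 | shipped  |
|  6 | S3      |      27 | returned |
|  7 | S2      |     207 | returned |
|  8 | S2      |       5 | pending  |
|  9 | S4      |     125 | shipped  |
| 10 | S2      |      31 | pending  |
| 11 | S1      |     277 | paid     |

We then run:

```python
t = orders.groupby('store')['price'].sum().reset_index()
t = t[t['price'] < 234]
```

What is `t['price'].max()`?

170

group by store, sum of price:
store
S1    283
S2    434
S3    170
S4    234
S5    163
Name: price, dtype: int64
reset_index():
  store  price
0    S1    283
1    S2    434
2    S3    170
3    S4    234
4    S5    163
filter rows where price < 234:
  store  price
2    S3    170
4    S5    163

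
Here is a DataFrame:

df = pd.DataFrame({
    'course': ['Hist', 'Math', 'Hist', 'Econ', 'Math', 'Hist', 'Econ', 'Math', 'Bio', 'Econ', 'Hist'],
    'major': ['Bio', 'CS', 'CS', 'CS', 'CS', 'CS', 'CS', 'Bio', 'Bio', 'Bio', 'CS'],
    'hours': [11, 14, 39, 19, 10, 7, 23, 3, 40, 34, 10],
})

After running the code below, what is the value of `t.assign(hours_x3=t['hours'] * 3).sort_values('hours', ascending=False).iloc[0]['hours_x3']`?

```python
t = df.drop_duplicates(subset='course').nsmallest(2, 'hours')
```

42

drop duplicate course (keep=first):
  course major  hours
0   Hist   Bio     11
1   Math    CS     14
3   Econ    CS     19
8    Bio   Bio     40
take 2 rows with smallest hours:
  course major  hours
0   Hist   Bio     11
1   Math    CS     14
add column hours_x3 = t['hours'] * 3:
  course major  hours  hours_x3
0   Hist   Bio     11        33
1   Math    CS     14        42
sort by hours descending:
  course major  hours  hours_x3
1   Math    CS     14        42
0   Hist   Bio     11        33
value at position 0, column 'hours_x3' → 42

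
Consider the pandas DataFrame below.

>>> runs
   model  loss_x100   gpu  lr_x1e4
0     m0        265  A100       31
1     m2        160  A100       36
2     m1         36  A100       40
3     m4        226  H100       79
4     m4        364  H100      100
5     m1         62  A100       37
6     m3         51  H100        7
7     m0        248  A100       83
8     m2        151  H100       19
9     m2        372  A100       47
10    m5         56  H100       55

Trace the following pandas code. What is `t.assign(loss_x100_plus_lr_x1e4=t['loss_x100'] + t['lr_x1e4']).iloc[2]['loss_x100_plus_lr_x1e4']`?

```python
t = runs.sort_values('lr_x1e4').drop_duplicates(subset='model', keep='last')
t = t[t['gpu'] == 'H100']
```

464

sort by lr_x1e4:
   model  loss_x100   gpu  lr_x1e4
6     m3         51  H100        7
8     m2        151  H100       19
0     m0        265  A100       31
1     m2        160  A100       36
5     m1         62  A100       37
2     m1         36  A100       40
9     m2        372  A100       47
10    m5         56  H100       55
3     m4        226  H100       79
7     m0        248  A100       83
4     m4        364  H100      100
drop duplicate model (keep=last):
   model  loss_x100   gpu  lr_x1e4
6     m3         51  H100        7
2     m1         36  A100       40
9     m2        372  A100       47
10    m5         56  H100       55
7     m0        248  A100       83
4     m4        364  H100      100
filter rows where gpu == 'H100':
   model  loss_x100   gpu  lr_x1e4
6     m3         51  H100        7
10    m5         56  H100       55
4     m4        364  H100      100
add column loss_x100_plus_lr_x1e4 = t['loss_x100'] + t['lr_x1e4']:
   model  loss_x100   gpu  lr_x1e4  loss_x100_plus_lr_x1e4
6     m3         51  H100        7                      58
10    m5         56  H100       55                     111
4     m4        364  H100      100                     464
Then the value at position 2, column 'loss_x100_plus_lr_x1e4': 464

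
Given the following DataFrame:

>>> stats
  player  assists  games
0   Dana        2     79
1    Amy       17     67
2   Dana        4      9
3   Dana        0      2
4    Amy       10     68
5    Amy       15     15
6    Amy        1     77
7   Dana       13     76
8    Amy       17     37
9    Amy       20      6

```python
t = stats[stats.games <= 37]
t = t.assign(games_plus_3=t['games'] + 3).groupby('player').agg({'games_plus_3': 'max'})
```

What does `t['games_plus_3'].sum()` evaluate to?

52

filter rows where games <= 37:
  player  assists  games
2   Dana        4      9
3   Dana        0      2
5    Amy       15     15
8    Amy       17     37
9    Amy       20      6
add column games_plus_3 = t['games'] + 3:
  player  assists  games  games_plus_3
2   Dana        4      9            12
3   Dana        0      2             5
5    Amy       15     15            18
8    Amy       17     37            40
9    Amy       20      6             9
group by player, max of games_plus_3:
        games_plus_3
player              
Amy               40
Dana              12
sum of column 'games_plus_3' → 52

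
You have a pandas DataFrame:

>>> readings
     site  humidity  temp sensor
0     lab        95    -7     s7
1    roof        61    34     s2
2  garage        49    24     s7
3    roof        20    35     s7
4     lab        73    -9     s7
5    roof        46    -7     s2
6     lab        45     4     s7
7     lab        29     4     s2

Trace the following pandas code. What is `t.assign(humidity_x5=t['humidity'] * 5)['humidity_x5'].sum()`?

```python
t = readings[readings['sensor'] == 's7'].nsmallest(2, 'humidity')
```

325

filter rows where sensor == 's7':
     site  humidity  temp sensor
0     lab        95    -7     s7
2  garage        49    24     s7
3    roof        20    35     s7
4     lab        73    -9     s7
6     lab        45     4     s7
take 2 rows with smallest humidity:
   site  humidity  temp sensor
3  roof        20    35     s7
6   lab        45     4     s7
add column humidity_x5 = t['humidity'] * 5:
   site  humidity  temp sensor  humidity_x5
3  roof        20    35     s7          100
6   lab        45     4     s7          225
Hence 325.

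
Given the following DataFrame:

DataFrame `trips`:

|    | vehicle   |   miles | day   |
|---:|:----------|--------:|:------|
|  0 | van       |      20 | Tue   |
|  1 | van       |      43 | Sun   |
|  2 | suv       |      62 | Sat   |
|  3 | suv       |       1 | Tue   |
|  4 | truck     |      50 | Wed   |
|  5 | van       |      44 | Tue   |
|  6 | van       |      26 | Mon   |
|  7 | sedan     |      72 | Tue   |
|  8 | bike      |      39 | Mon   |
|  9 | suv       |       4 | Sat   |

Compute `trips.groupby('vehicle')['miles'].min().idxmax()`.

sedan

group by vehicle, min of miles:
vehicle
bike     39
sedan    72
suv       1
truck    50
van      20
Name: miles, dtype: int64
Then the label with the largest value: sedan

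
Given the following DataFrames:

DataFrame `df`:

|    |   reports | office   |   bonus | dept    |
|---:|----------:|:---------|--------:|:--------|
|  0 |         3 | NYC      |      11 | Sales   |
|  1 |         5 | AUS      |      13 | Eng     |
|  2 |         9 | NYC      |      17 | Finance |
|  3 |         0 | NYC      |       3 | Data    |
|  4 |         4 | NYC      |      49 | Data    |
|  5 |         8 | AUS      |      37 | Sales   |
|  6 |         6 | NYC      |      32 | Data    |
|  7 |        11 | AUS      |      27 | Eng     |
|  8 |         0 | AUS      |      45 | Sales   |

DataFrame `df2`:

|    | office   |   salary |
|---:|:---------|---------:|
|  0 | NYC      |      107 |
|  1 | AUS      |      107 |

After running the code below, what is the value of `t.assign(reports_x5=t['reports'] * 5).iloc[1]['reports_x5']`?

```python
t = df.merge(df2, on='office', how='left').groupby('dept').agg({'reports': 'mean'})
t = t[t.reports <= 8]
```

merge on 'office' (how='left') → 9 rows:
   reports office  bonus     dept  salary
0        3    NYC     11    Sales     107
1        5    AUS     13      Eng     107
2        9    NYC     17  Finance     107
3        0    NYC      3     Data     107
4        4    NYC     49     Data     107
5        8    AUS     37    Sales     107
6        6    NYC     32     Data     107
7       11    AUS     27      Eng     107
8        0    AUS     45    Sales     107
group by dept, mean of reports:
          reports
dept             
Data     3.333333
Eng      8.000000
Finance  9.000000
Sales    3.666667
filter rows where reports <= 8:
        reports
dept           
Data   3.333333
Eng    8.000000
Sales  3.666667
add column reports_x5 = t['reports'] * 5:
        reports  reports_x5
dept                       
Data   3.333333   16.666667
Eng    8.000000   40.000000
Sales  3.666667   18.333333

40.0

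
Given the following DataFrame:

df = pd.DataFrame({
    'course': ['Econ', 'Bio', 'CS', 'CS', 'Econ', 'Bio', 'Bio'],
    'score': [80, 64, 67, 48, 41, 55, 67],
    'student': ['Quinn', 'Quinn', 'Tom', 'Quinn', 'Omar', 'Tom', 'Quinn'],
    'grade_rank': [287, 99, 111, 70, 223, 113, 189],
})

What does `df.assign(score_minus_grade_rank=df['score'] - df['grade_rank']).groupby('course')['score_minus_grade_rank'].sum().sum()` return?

add column score_minus_grade_rank = df['score'] - df['grade_rank']:
  course  score student  grade_rank  score_minus_grade_rank
0   Econ     80   Quinn         287                    -207
1    Bio     64   Quinn          99                     -35
2     CS     67     Tom         111                     -44
3     CS     48   Quinn          70                     -22
4   Econ     41    Omar         223                    -182
5    Bio     55     Tom         113                     -58
6    Bio     67   Quinn         189                    -122
group by course, sum of score_minus_grade_rank:
course
Bio    -215
CS      -66
Econ   -389
Name: score_minus_grade_rank, dtype: int64
Reading off the sum of the resulting series, we get -670.

-670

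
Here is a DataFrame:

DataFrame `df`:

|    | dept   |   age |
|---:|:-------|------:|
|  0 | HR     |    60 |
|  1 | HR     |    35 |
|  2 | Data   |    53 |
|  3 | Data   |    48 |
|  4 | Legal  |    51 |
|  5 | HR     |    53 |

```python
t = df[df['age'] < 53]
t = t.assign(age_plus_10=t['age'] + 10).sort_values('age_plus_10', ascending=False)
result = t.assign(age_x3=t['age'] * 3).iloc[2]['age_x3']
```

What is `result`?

105

filter rows where age < 53:
    dept  age
1     HR   35
3   Data   48
4  Legal   51
add column age_plus_10 = t['age'] + 10:
    dept  age  age_plus_10
1     HR   35           45
3   Data   48           58
4  Legal   51           61
sort by age_plus_10 descending:
    dept  age  age_plus_10
4  Legal   51           61
3   Data   48           58
1     HR   35           45
add column age_x3 = t['age'] * 3:
    dept  age  age_plus_10  age_x3
4  Legal   51           61     153
3   Data   48           58     144
1     HR   35           45     105
Hence 105.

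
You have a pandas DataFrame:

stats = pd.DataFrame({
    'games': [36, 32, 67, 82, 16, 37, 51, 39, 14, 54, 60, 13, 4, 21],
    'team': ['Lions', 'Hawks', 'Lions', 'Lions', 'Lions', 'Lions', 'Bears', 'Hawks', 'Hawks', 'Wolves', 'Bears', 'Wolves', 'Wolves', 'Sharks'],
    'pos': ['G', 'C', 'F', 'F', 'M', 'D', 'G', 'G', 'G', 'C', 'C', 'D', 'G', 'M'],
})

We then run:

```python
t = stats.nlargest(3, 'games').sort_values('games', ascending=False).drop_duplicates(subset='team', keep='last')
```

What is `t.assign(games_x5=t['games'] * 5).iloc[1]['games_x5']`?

take 3 rows with largest games:
    games   team pos
3      82  Lions   F
2      67  Lions   F
10     60  Bears   C
sort by games descending:
    games   team pos
3      82  Lions   F
2      67  Lions   F
10     60  Bears   C
drop duplicate team (keep=last):
    games   team pos
2      67  Lions   F
10     60  Bears   C
add column games_x5 = t['games'] * 5:
    games   team pos  games_x5
2      67  Lions   F       335
10     60  Bears   C       300
Then the value at position 1, column 'games_x5': 300

300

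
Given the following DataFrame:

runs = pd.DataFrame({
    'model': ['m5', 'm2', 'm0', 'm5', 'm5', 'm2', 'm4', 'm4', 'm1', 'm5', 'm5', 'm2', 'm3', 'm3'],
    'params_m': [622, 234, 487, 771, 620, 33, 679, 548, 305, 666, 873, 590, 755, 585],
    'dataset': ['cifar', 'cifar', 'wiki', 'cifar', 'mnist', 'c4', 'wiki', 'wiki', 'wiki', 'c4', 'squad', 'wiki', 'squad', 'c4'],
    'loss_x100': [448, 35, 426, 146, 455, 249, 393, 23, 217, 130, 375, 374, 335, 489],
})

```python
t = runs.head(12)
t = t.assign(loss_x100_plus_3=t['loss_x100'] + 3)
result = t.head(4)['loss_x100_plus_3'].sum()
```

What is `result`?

take first 12 rows:
   model  params_m dataset  loss_x100
0     m5       622   cifar        448
1     m2       234   cifar         35
2     m0       487    wiki        426
3     m5       771   cifar        146
4     m5       620   mnist        455
5     m2        33      c4        249
6     m4       679    wiki        393
7     m4       548    wiki         23
8     m1       305    wiki        217
9     m5       666      c4        130
10    m5       873   squad        375
11    m2       590    wiki        374
add column loss_x100_plus_3 = t['loss_x100'] + 3:
   model  params_m dataset  loss_x100  loss_x100_plus_3
0     m5       622   cifar        448               451
1     m2       234   cifar         35                38
2     m0       487    wiki        426               429
3     m5       771   cifar        146               149
4     m5       620   mnist        455               458
5     m2        33      c4        249               252
6     m4       679    wiki        393               396
7     m4       548    wiki         23                26
8     m1       305    wiki        217               220
9     m5       666      c4        130               133
10    m5       873   squad        375               378
11    m2       590    wiki        374               377
take first 4 rows:
  model  params_m dataset  loss_x100  loss_x100_plus_3
0    m5       622   cifar        448               451
1    m2       234   cifar         35                38
2    m0       487    wiki        426               429
3    m5       771   cifar        146               149
sum of column 'loss_x100_plus_3' → 1067

1067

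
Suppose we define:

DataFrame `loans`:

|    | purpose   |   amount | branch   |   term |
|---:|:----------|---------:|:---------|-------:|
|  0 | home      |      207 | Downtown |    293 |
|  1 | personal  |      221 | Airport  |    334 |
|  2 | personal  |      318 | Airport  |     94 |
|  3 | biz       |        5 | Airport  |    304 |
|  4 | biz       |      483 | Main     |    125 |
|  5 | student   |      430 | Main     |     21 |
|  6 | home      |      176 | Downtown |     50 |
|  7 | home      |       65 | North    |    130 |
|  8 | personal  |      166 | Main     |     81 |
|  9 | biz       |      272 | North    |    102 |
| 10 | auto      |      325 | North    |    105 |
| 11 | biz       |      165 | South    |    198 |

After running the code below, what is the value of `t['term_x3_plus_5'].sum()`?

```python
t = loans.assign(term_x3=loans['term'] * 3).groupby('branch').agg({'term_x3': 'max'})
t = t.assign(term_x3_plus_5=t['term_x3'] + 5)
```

add column term_x3 = loans['term'] * 3:
     purpose  amount    branch  term  term_x3
0       home     207  Downtown   293      879
1   personal     221   Airport   334     1002
2   personal     318   Airport    94      282
3        biz       5   Airport   304      912
4        biz     483      Main   125      375
5    student     430      Main    21       63
6       home     176  Downtown    50      150
7       home      65     North   130      390
8   personal     166      Main    81      243
9        biz     272     North   102      306
10      auto     325     North   105      315
11       biz     165     South   198      594
group by branch, max of term_x3:
          term_x3
branch           
Airport      1002
Downtown      879
Main          375
North         390
South         594
add column term_x3_plus_5 = t['term_x3'] + 5:
          term_x3  term_x3_plus_5
branch                           
Airport      1002            1007
Downtown      879             884
Main          375             380
North         390             395
South         594             599

3265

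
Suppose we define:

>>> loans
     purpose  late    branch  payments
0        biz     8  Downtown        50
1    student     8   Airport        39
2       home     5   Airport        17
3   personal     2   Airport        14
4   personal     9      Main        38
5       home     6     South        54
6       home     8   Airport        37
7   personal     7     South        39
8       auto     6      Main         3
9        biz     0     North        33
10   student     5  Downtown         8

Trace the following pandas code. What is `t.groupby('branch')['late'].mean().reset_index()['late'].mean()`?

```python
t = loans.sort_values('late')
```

5.25

sort by late:
     purpose  late    branch  payments
9        biz     0     North        33
3   personal     2   Airport        14
2       home     5   Airport        17
10   student     5  Downtown         8
5       home     6     South        54
8       auto     6      Main         3
7   personal     7     South        39
0        biz     8  Downtown        50
1    student     8   Airport        39
6       home     8   Airport        37
4   personal     9      Main        38
group by branch, mean of late:
branch
Airport     5.75
Downtown    6.50
Main        7.50
North       0.00
South       6.50
Name: late, dtype: float64
reset_index():
     branch  late
0   Airport  5.75
1  Downtown  6.50
2      Main  7.50
3     North  0.00
4     South  6.50
The mean of column 'late' is 5.25.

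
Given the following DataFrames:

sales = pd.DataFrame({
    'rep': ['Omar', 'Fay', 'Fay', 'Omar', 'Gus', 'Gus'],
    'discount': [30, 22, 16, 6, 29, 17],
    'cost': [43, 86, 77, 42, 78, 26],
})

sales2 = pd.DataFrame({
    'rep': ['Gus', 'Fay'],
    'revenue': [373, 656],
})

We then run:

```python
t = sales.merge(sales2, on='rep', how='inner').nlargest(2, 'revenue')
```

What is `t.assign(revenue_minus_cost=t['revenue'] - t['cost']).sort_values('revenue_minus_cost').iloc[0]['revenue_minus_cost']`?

570

merge on 'rep' (how='inner') → 4 rows:
   rep  discount  cost  revenue
0  Fay        22    86      656
1  Fay        16    77      656
2  Gus        29    78      373
3  Gus        17    26      373
take 2 rows with largest revenue:
   rep  discount  cost  revenue
0  Fay        22    86      656
1  Fay        16    77      656
add column revenue_minus_cost = t['revenue'] - t['cost']:
   rep  discount  cost  revenue  revenue_minus_cost
0  Fay        22    86      656                 570
1  Fay        16    77      656                 579
sort by revenue_minus_cost:
   rep  discount  cost  revenue  revenue_minus_cost
0  Fay        22    86      656                 570
1  Fay        16    77      656                 579
value at position 0, column 'revenue_minus_cost' → 570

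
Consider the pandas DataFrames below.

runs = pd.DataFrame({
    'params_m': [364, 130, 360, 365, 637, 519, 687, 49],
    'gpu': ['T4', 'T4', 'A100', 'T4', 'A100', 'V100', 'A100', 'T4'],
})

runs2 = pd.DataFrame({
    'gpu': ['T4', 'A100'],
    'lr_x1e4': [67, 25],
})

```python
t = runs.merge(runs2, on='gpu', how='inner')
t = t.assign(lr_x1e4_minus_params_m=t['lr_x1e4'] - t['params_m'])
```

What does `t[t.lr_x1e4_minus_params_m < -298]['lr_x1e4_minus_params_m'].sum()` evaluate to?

merge on 'gpu' (how='inner') → 7 rows:
   params_m   gpu  lr_x1e4
0       364    T4       67
1       130    T4       67
2       360  A100       25
3       365    T4       67
4       637  A100       25
5       687  A100       25
6        49    T4       67
add column lr_x1e4_minus_params_m = t['lr_x1e4'] - t['params_m']:
   params_m   gpu  lr_x1e4  lr_x1e4_minus_params_m
0       364    T4       67                    -297
1       130    T4       67                     -63
2       360  A100       25                    -335
3       365    T4       67                    -298
4       637  A100       25                    -612
5       687  A100       25                    -662
6        49    T4       67                      18
filter rows where lr_x1e4_minus_params_m < -298:
   params_m   gpu  lr_x1e4  lr_x1e4_minus_params_m
2       360  A100       25                    -335
4       637  A100       25                    -612
5       687  A100       25                    -662
Reading off the sum of column 'lr_x1e4_minus_params_m', we get -1609.

-1609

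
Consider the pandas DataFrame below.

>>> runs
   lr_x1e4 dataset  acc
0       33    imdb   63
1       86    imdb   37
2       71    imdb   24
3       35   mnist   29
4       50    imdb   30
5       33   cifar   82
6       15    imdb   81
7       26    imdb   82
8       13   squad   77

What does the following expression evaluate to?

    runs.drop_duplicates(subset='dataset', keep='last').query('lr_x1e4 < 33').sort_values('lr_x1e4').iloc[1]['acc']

drop duplicate dataset (keep=last):
   lr_x1e4 dataset  acc
3       35   mnist   29
5       33   cifar   82
7       26    imdb   82
8       13   squad   77
filter rows where lr_x1e4 < 33:
   lr_x1e4 dataset  acc
7       26    imdb   82
8       13   squad   77
sort by lr_x1e4:
   lr_x1e4 dataset  acc
8       13   squad   77
7       26    imdb   82
Finally, value at position 1, column 'acc' = 82.

82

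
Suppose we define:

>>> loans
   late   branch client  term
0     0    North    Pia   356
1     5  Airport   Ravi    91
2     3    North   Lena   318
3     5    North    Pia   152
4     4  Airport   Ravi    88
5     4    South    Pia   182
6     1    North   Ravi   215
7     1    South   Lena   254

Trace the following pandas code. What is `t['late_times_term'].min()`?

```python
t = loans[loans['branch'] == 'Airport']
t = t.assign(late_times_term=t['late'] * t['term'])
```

filter rows where branch == 'Airport':
   late   branch client  term
1     5  Airport   Ravi    91
4     4  Airport   Ravi    88
add column late_times_term = t['late'] * t['term']:
   late   branch client  term  late_times_term
1     5  Airport   Ravi    91              455
4     4  Airport   Ravi    88              352
The min of column 'late_times_term' is 352.

352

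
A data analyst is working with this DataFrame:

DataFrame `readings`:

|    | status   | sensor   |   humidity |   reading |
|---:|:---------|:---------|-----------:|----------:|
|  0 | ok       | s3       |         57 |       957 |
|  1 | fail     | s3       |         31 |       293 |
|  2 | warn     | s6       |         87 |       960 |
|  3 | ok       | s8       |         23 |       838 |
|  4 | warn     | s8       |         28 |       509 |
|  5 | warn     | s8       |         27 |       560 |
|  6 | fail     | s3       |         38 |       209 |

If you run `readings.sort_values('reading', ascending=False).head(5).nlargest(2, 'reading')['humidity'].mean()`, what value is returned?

sort by reading descending:
  status sensor  humidity  reading
2   warn     s6        87      960
0     ok     s3        57      957
3     ok     s8        23      838
5   warn     s8        27      560
4   warn     s8        28      509
1   fail     s3        31      293
6   fail     s3        38      209
take first 5 rows:
  status sensor  humidity  reading
2   warn     s6        87      960
0     ok     s3        57      957
3     ok     s8        23      838
5   warn     s8        27      560
4   warn     s8        28      509
take 2 rows with largest reading:
  status sensor  humidity  reading
2   warn     s6        87      960
0     ok     s3        57      957
So mean() = 72.0.

72.0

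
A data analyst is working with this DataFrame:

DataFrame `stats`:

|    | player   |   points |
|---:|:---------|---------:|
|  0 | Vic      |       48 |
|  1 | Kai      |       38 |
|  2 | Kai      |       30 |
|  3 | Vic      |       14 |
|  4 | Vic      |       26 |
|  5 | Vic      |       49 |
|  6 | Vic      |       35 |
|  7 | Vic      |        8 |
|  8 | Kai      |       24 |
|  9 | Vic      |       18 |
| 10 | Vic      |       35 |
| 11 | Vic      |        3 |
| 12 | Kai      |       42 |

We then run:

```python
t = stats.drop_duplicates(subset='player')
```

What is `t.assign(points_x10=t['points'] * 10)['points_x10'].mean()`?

drop duplicate player (keep=first):
  player  points
0    Vic      48
1    Kai      38
add column points_x10 = t['points'] * 10:
  player  points  points_x10
0    Vic      48         480
1    Kai      38         380

430.0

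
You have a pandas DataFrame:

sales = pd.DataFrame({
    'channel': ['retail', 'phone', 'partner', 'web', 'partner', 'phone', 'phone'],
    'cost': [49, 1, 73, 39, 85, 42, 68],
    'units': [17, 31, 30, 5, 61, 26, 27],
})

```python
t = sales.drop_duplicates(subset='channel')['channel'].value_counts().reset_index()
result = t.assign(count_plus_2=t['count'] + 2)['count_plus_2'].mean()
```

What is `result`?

drop duplicate channel (keep=first):
   channel  cost  units
0   retail    49     17
1    phone     1     31
2  partner    73     30
3      web    39      5
value_counts of channel:
channel
retail     1
phone      1
partner    1
web        1
Name: count, dtype: int64
reset_index():
   channel  count
0   retail      1
1    phone      1
2  partner      1
3      web      1
add column count_plus_2 = t['count'] + 2:
   channel  count  count_plus_2
0   retail      1             3
1    phone      1             3
2  partner      1             3
3      web      1             3

3.0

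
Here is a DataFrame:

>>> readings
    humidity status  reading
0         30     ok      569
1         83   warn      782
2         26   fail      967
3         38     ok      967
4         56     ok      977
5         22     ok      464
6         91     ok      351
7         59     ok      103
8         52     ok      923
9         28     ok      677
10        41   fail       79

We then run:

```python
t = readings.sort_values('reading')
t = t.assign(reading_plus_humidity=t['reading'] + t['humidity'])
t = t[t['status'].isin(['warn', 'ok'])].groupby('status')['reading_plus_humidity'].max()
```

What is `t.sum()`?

1898

sort by reading:
    humidity status  reading
10        41   fail       79
7         59     ok      103
6         91     ok      351
5         22     ok      464
0         30     ok      569
9         28     ok      677
1         83   warn      782
8         52     ok      923
2         26   fail      967
3         38     ok      967
4         56     ok      977
add column reading_plus_humidity = t['reading'] + t['humidity']:
    humidity status  reading  reading_plus_humidity
10        41   fail       79                    120
7         59     ok      103                    162
6         91     ok      351                    442
5         22     ok      464                    486
0         30     ok      569                    599
9         28     ok      677                    705
1         83   warn      782                    865
8         52     ok      923                    975
2         26   fail      967                    993
3         38     ok      967                   1005
4         56     ok      977                   1033
filter rows where status in ['warn', 'ok']:
   humidity status  reading  reading_plus_humidity
7        59     ok      103                    162
6        91     ok      351                    442
5        22     ok      464                    486
0        30     ok      569                    599
9        28     ok      677                    705
1        83   warn      782                    865
8        52     ok      923                    975
3        38     ok      967                   1005
4        56     ok      977                   1033
group by status, max of reading_plus_humidity:
status
ok      1033
warn     865
Name: reading_plus_humidity, dtype: int64
Taking the sum of the resulting series gives 1898.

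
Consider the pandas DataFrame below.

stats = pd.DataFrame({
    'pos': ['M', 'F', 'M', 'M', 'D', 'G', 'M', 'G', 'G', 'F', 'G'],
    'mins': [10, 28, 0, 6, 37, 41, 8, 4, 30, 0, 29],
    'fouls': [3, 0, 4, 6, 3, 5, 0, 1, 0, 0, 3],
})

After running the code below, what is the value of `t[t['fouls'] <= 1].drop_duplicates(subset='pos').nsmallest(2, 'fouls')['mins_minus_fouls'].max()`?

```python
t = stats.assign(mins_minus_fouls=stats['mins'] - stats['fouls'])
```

add column mins_minus_fouls = stats['mins'] - stats['fouls']:
   pos  mins  fouls  mins_minus_fouls
0    M    10      3                 7
1    F    28      0                28
2    M     0      4                -4
3    M     6      6                 0
4    D    37      3                34
5    G    41      5                36
6    M     8      0                 8
7    G     4      1                 3
8    G    30      0                30
9    F     0      0                 0
10   G    29      3                26
filter rows where fouls <= 1:
  pos  mins  fouls  mins_minus_fouls
1   F    28      0                28
6   M     8      0                 8
7   G     4      1                 3
8   G    30      0                30
9   F     0      0                 0
drop duplicate pos (keep=first):
  pos  mins  fouls  mins_minus_fouls
1   F    28      0                28
6   M     8      0                 8
7   G     4      1                 3
take 2 rows with smallest fouls:
  pos  mins  fouls  mins_minus_fouls
1   F    28      0                28
6   M     8      0                 8
The max of column 'mins_minus_fouls' is 28.

28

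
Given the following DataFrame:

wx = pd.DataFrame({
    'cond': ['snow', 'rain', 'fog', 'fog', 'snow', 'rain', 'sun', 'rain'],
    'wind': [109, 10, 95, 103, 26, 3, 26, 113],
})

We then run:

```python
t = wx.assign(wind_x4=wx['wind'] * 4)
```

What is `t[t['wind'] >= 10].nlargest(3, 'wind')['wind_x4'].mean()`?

add column wind_x4 = wx['wind'] * 4:
   cond  wind  wind_x4
0  snow   109      436
1  rain    10       40
2   fog    95      380
3   fog   103      412
4  snow    26      104
5  rain     3       12
6   sun    26      104
7  rain   113      452
filter rows where wind >= 10:
   cond  wind  wind_x4
0  snow   109      436
1  rain    10       40
2   fog    95      380
3   fog   103      412
4  snow    26      104
6   sun    26      104
7  rain   113      452
take 3 rows with largest wind:
   cond  wind  wind_x4
7  rain   113      452
0  snow   109      436
3   fog   103      412

433.333333333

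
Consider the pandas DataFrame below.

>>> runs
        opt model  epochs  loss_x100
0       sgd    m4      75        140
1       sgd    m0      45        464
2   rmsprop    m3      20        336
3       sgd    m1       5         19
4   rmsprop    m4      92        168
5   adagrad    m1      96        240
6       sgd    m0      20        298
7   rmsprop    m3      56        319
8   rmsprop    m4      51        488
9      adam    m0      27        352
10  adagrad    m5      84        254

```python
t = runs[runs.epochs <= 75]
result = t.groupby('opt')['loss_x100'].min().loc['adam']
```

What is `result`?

filter rows where epochs <= 75:
       opt model  epochs  loss_x100
0      sgd    m4      75        140
1      sgd    m0      45        464
2  rmsprop    m3      20        336
3      sgd    m1       5         19
6      sgd    m0      20        298
7  rmsprop    m3      56        319
8  rmsprop    m4      51        488
9     adam    m0      27        352
group by opt, min of loss_x100:
opt
adam       352
rmsprop    319
sgd         19
Name: loss_x100, dtype: int64

352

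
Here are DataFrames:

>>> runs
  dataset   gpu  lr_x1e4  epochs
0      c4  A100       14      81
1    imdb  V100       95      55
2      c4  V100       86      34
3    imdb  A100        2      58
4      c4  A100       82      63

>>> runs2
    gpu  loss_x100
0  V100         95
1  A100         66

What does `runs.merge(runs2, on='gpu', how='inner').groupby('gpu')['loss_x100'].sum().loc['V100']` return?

190

merge on 'gpu' (how='inner') → 5 rows:
  dataset   gpu  lr_x1e4  epochs  loss_x100
0      c4  A100       14      81         66
1    imdb  V100       95      55         95
2      c4  V100       86      34         95
3    imdb  A100        2      58         66
4      c4  A100       82      63         66
group by gpu, sum of loss_x100:
gpu
A100    198
V100    190
Name: loss_x100, dtype: int64
Reading off the value at index 'V100', we get 190.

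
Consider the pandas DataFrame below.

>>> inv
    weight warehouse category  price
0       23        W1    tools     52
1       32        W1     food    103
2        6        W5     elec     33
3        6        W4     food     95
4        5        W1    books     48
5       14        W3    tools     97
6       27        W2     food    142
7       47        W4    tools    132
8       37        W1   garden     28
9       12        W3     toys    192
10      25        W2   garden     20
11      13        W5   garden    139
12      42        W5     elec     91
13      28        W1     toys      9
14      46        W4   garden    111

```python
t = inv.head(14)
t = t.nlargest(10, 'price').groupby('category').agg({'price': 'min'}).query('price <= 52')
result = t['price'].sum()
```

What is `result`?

take first 14 rows:
    weight warehouse category  price
0       23        W1    tools     52
1       32        W1     food    103
2        6        W5     elec     33
3        6        W4     food     95
4        5        W1    books     48
5       14        W3    tools     97
6       27        W2     food    142
7       47        W4    tools    132
8       37        W1   garden     28
9       12        W3     toys    192
10      25        W2   garden     20
11      13        W5   garden    139
12      42        W5     elec     91
13      28        W1     toys      9
take 10 rows with largest price:
    weight warehouse category  price
9       12        W3     toys    192
6       27        W2     food    142
11      13        W5   garden    139
7       47        W4    tools    132
1       32        W1     food    103
5       14        W3    tools     97
3        6        W4     food     95
12      42        W5     elec     91
0       23        W1    tools     52
4        5        W1    books     48
group by category, min of price:
          price
category       
books        48
elec         91
food         95
garden      139
tools        52
toys        192
filter rows where price <= 52:
          price
category       
books        48
tools        52

100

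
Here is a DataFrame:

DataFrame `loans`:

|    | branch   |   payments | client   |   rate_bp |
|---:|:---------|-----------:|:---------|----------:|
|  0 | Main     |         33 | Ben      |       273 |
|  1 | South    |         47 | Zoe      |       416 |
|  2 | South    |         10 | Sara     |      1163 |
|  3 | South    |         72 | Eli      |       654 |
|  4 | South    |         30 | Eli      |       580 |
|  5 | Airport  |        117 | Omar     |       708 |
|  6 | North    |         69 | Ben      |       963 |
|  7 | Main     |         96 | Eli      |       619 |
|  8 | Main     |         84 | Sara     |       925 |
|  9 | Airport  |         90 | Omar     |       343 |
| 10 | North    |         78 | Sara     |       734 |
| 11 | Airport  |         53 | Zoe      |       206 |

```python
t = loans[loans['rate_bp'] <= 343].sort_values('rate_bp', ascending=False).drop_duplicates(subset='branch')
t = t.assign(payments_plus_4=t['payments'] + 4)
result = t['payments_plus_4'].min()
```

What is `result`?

filter rows where rate_bp <= 343:
     branch  payments client  rate_bp
0      Main        33    Ben      273
9   Airport        90   Omar      343
11  Airport        53    Zoe      206
sort by rate_bp descending:
     branch  payments client  rate_bp
9   Airport        90   Omar      343
0      Main        33    Ben      273
11  Airport        53    Zoe      206
drop duplicate branch (keep=first):
    branch  payments client  rate_bp
9  Airport        90   Omar      343
0     Main        33    Ben      273
add column payments_plus_4 = t['payments'] + 4:
    branch  payments client  rate_bp  payments_plus_4
9  Airport        90   Omar      343               94
0     Main        33    Ben      273               37

37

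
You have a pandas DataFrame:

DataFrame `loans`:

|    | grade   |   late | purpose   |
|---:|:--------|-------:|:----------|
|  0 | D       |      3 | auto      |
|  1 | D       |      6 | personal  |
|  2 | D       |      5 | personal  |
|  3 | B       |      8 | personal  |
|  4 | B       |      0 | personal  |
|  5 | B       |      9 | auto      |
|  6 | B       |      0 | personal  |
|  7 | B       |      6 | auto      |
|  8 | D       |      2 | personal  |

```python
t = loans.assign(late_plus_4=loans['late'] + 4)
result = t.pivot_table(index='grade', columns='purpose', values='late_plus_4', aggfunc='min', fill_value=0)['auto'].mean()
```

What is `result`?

8.5

add column late_plus_4 = loans['late'] + 4:
  grade  late   purpose  late_plus_4
0     D     3      auto            7
1     D     6  personal           10
2     D     5  personal            9
3     B     8  personal           12
4     B     0  personal            4
5     B     9      auto           13
6     B     0  personal            4
7     B     6      auto           10
8     D     2  personal            6
pivot: rows=grade, cols=purpose, min(late_plus_4):
purpose  auto  personal
grade                  
B          10         4
D           7         6
Finally, mean of column 'auto' = 8.5.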